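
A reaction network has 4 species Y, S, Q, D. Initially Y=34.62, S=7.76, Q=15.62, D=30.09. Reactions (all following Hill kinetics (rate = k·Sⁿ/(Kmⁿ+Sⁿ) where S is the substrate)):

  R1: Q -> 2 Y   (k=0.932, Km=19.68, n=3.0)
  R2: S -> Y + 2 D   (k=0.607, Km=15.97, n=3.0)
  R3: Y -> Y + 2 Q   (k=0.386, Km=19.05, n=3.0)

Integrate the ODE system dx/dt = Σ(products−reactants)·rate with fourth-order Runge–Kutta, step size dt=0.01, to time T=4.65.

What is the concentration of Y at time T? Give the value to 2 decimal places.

RK4 with dt=0.01: 465 steps to T=4.65. Trajectory (selected grid times):
t=0.00: Y=34.62 S=7.76 Q=15.62 D=30.09
t=0.52: Y=34.98 S=7.73 Q=15.80 D=30.15
t=1.03: Y=35.34 S=7.70 Q=15.98 D=30.22
t=1.55: Y=35.71 S=7.66 Q=16.15 D=30.28
t=2.07: Y=36.09 S=7.63 Q=16.33 D=30.34
t=2.58: Y=36.47 S=7.60 Q=16.50 D=30.40
t=3.10: Y=36.86 S=7.57 Q=16.67 D=30.46
t=3.62: Y=37.26 S=7.54 Q=16.84 D=30.53
t=4.13: Y=37.66 S=7.51 Q=17.00 D=30.58
t=4.65: Y=38.08 S=7.48 Q=17.17 D=30.64
Read off Y at T=4.65: 38.08

Y at T = 38.08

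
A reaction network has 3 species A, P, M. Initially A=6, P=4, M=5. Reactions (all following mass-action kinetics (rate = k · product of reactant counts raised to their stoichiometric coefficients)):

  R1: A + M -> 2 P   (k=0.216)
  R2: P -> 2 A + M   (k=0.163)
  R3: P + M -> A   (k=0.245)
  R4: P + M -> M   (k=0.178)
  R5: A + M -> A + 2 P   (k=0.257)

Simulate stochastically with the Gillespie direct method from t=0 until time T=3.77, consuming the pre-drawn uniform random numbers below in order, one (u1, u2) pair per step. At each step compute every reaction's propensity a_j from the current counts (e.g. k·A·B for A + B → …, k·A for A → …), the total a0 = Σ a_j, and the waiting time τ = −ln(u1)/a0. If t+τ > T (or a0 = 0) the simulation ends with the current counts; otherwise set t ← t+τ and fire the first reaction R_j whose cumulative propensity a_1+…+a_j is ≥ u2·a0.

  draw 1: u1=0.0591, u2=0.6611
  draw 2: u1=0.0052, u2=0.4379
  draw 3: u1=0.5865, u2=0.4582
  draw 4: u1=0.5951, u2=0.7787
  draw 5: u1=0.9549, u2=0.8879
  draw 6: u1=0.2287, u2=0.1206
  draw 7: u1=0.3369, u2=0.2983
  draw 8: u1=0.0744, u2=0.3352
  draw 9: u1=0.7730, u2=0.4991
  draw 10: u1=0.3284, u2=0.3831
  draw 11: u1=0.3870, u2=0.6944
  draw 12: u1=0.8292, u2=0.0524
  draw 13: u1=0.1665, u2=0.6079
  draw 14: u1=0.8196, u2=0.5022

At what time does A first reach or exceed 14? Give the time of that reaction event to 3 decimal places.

Threshold first reached at t = 2.111

t=0.000: A=6 P=4 M=5
Draw 1: a1=6.480, a2=0.652, a3=4.900, a4=3.560, a5=7.710, a0=23.302; τ=−ln(0.0591)/23.302=0.121 → t=0.121; u2·a0=0.6611·23.302=15.405; a1+…+a3=12.032 < 15.405 ≤ a1+…+a4=15.592 → R4 fires; A=6 P=3 M=5
Draw 2: a1=6.480, a2=0.489, a3=3.675, a4=2.670, a5=7.710, a0=21.024; τ=−ln(0.0052)/21.024=0.250 → t=0.372; u2·a0=0.4379·21.024=9.206; a1+a2=6.969 < 9.206 ≤ a1+…+a3=10.644 → R3 fires; A=7 P=2 M=4
Draw 3: a1=6.048, a2=0.326, a3=1.960, a4=1.424, a5=7.196, a0=16.954; τ=−ln(0.5865)/16.954=0.031 → t=0.403; u2·a0=0.4582·16.954=7.768; a1+a2=6.374 < 7.768 ≤ a1+…+a3=8.334 → R3 fires; A=8 P=1 M=3
Draw 4: a1=5.184, a2=0.163, a3=0.735, a4=0.534, a5=6.168, a0=12.784; τ=−ln(0.5951)/12.784=0.041 → t=0.444; u2·a0=0.7787·12.784=9.955; a1+…+a4=6.616 < 9.955 ≤ a1+…+a5=12.784 → R5 fires; A=8 P=3 M=2
Draw 5: a1=3.456, a2=0.489, a3=1.470, a4=1.068, a5=4.112, a0=10.595; τ=−ln(0.9549)/10.595=0.004 → t=0.448; u2·a0=0.8879·10.595=9.407; a1+…+a4=6.483 < 9.407 ≤ a1+…+a5=10.595 → R5 fires; A=8 P=5 M=1
Draw 6: a1=1.728, a2=0.815, a3=1.225, a4=0.890, a5=2.056, a0=6.714; τ=−ln(0.2287)/6.714=0.220 → t=0.668; u2·a0=0.1206·6.714=0.810 ≤ a1=1.728 → R1 fires; A=7 P=7 M=0
Draw 7: a1=0.000, a2=1.141, a3=0.000, a4=0.000, a5=0.000, a0=1.141; τ=−ln(0.3369)/1.141=0.954 → t=1.621; u2·a0=0.2983·1.141=0.340; a1=0.000 < 0.340 ≤ a1+a2=1.141 → R2 fires; A=9 P=6 M=1
Draw 8: a1=1.944, a2=0.978, a3=1.470, a4=1.068, a5=2.313, a0=7.773; τ=−ln(0.0744)/7.773=0.334 → t=1.955; u2·a0=0.3352·7.773=2.606; a1=1.944 < 2.606 ≤ a1+a2=2.922 → R2 fires; A=11 P=5 M=2
Draw 9: a1=4.752, a2=0.815, a3=2.450, a4=1.780, a5=5.654, a0=15.451; τ=−ln(0.7730)/15.451=0.017 → t=1.972; u2·a0=0.4991·15.451=7.712; a1+a2=5.567 < 7.712 ≤ a1+…+a3=8.017 → R3 fires; A=12 P=4 M=1
Draw 10: a1=2.592, a2=0.652, a3=0.980, a4=0.712, a5=3.084, a0=8.020; τ=−ln(0.3284)/8.020=0.139 → t=2.111; u2·a0=0.3831·8.020=3.072; a1=2.592 < 3.072 ≤ a1+a2=3.244 → R2 fires; A=14 P=3 M=2
Draw 11: a1=6.048, a2=0.489, a3=1.470, a4=1.068, a5=7.196, a0=16.271; τ=−ln(0.3870)/16.271=0.058 → t=2.169; u2·a0=0.6944·16.271=11.299; a1+…+a4=9.075 < 11.299 ≤ a1+…+a5=16.271 → R5 fires; A=14 P=5 M=1
Draw 12: a1=3.024, a2=0.815, a3=1.225, a4=0.890, a5=3.598, a0=9.552; τ=−ln(0.8292)/9.552=0.020 → t=2.189; u2·a0=0.0524·9.552=0.501 ≤ a1=3.024 → R1 fires; A=13 P=7 M=0
Draw 13: a1=0.000, a2=1.141, a3=0.000, a4=0.000, a5=0.000, a0=1.141; τ=−ln(0.1665)/1.141=1.571 → t=3.760; u2·a0=0.6079·1.141=0.694; a1=0.000 < 0.694 ≤ a1+a2=1.141 → R2 fires; A=15 P=6 M=1
Draw 14: a1=3.240, a2=0.978, a3=1.470, a4=1.068, a5=3.855, a0=10.611; τ=−ln(0.8196)/10.611=0.019 → t=3.779 > T=3.77: stop.
A first becomes ≥ 14 when it reaches 14 at the event at t=2.111.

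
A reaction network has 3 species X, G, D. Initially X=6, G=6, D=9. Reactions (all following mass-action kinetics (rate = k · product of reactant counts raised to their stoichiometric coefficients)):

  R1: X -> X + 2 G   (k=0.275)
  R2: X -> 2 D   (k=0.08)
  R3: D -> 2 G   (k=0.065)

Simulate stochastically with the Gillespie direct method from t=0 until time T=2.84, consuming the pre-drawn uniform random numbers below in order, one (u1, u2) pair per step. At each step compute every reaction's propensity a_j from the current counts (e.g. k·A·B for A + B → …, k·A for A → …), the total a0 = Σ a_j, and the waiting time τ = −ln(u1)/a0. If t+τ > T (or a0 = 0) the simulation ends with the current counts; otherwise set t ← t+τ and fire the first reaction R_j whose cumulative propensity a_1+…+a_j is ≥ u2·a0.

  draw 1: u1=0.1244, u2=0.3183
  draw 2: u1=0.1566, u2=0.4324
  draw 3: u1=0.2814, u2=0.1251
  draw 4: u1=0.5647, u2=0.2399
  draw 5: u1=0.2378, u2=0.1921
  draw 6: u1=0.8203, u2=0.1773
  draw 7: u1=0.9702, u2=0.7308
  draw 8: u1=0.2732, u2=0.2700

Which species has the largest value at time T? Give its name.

t=0.000: X=6 G=6 D=9
Draw 1: a1=1.650, a2=0.480, a3=0.585, a0=2.715; τ=−ln(0.1244)/2.715=0.768 → t=0.768; u2·a0=0.3183·2.715=0.864 ≤ a1=1.650 → R1 fires; X=6 G=8 D=9
Draw 2: a1=1.650, a2=0.480, a3=0.585, a0=2.715; τ=−ln(0.1566)/2.715=0.683 → t=1.451; u2·a0=0.4324·2.715=1.174 ≤ a1=1.650 → R1 fires; X=6 G=10 D=9
Draw 3: a1=1.650, a2=0.480, a3=0.585, a0=2.715; τ=−ln(0.2814)/2.715=0.467 → t=1.918; u2·a0=0.1251·2.715=0.340 ≤ a1=1.650 → R1 fires; X=6 G=12 D=9
Draw 4: a1=1.650, a2=0.480, a3=0.585, a0=2.715; τ=−ln(0.5647)/2.715=0.210 → t=2.128; u2·a0=0.2399·2.715=0.651 ≤ a1=1.650 → R1 fires; X=6 G=14 D=9
Draw 5: a1=1.650, a2=0.480, a3=0.585, a0=2.715; τ=−ln(0.2378)/2.715=0.529 → t=2.657; u2·a0=0.1921·2.715=0.522 ≤ a1=1.650 → R1 fires; X=6 G=16 D=9
Draw 6: a1=1.650, a2=0.480, a3=0.585, a0=2.715; τ=−ln(0.8203)/2.715=0.073 → t=2.730; u2·a0=0.1773·2.715=0.481 ≤ a1=1.650 → R1 fires; X=6 G=18 D=9
Draw 7: a1=1.650, a2=0.480, a3=0.585, a0=2.715; τ=−ln(0.9702)/2.715=0.011 → t=2.741; u2·a0=0.7308·2.715=1.984; a1=1.650 < 1.984 ≤ a1+a2=2.130 → R2 fires; X=5 G=18 D=11
Draw 8: a1=1.375, a2=0.400, a3=0.715, a0=2.490; τ=−ln(0.2732)/2.490=0.521 → t=3.262 > T=2.84: stop.
At T=2.84: X=5 G=18 D=11; the largest is G.

Dominant species at T: G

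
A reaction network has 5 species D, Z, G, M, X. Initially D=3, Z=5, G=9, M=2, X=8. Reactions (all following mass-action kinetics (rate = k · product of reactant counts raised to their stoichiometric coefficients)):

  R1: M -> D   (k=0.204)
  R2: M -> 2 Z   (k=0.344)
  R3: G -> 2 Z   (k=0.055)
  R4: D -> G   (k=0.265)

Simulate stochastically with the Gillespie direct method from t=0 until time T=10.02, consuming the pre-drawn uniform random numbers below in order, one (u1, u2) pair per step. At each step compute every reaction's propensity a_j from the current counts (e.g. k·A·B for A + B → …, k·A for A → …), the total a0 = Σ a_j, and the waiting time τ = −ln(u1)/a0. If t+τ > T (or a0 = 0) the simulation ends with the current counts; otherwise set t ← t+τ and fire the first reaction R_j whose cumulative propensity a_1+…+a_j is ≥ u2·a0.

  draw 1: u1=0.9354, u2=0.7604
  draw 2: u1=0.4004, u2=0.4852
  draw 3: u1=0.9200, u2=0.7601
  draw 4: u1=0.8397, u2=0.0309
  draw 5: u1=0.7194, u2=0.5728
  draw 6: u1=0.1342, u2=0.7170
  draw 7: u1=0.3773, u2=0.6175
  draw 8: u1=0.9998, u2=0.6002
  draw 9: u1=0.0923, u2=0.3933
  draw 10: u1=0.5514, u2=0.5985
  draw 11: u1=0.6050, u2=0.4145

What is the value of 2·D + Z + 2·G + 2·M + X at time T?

Value at T = 41

Check how each reaction changes W = 2·D + Z + 2·G + 2·M + X (weight of products minus weight of reactants):
R1: M -> D: (2·1) − (2·1) = 2 − 2 = 0
R2: M -> 2 Z: (1·2) − (2·1) = 2 − 2 = 0
R3: G -> 2 Z: (1·2) − (2·1) = 2 − 2 = 0
R4: D -> G: (2·1) − (2·1) = 2 − 2 = 0
Every reaction leaves W unchanged, so W is conserved and no simulation is needed: W(T) = W(0) = 2·3 + 5 + 2·9 + 2·2 + 8 = 41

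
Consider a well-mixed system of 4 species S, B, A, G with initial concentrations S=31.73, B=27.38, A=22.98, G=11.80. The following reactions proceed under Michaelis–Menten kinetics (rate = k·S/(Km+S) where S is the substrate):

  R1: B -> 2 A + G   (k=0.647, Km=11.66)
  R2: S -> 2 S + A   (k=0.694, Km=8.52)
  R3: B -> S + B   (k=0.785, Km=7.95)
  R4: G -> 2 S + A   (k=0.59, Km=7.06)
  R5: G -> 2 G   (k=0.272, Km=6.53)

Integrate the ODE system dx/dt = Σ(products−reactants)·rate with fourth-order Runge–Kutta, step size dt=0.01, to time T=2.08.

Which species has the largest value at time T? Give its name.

Dominant species at T: S

RK4 with dt=0.01: 208 steps to T=2.08. Trajectory (selected grid times):
t=0.00: S=31.73 B=27.38 A=22.98 G=11.80
t=0.23: S=32.17 B=27.28 A=23.40 G=11.86
t=0.46: S=32.60 B=27.17 A=23.82 G=11.92
t=0.69: S=33.04 B=27.07 A=24.24 G=11.98
t=0.92: S=33.48 B=26.96 A=24.66 G=12.04
t=1.16: S=33.93 B=26.86 A=25.10 G=12.10
t=1.39: S=34.37 B=26.75 A=25.52 G=12.16
t=1.62: S=34.81 B=26.65 A=25.94 G=12.22
t=1.85: S=35.25 B=26.54 A=26.36 G=12.27
t=2.08: S=35.69 B=26.44 A=26.78 G=12.33
At T=2.08: S=35.69 B=26.44 A=26.78 G=12.33; the largest is S.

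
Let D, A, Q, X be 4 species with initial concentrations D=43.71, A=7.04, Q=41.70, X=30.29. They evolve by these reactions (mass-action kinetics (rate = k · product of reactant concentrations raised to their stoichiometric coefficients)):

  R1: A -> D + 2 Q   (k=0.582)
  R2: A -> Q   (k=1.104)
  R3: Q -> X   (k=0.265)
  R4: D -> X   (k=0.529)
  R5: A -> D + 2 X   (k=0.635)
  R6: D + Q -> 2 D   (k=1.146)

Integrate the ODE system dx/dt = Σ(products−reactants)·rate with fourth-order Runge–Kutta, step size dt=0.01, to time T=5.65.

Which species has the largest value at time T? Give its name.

Dominant species at T: X

RK4 with dt=0.01: 565 steps to T=5.65. Trajectory (selected grid times):
t=0.00: D=43.71 A=7.04 Q=41.70 X=30.29
t=0.63: D=67.92 A=1.63 Q=0.05 X=58.82
t=1.26: D=50.23 A=0.38 Q=0.02 X=79.10
t=1.88: D=36.55 A=0.09 Q=0.01 X=93.39
t=2.51: D=26.28 A=0.02 Q=0.00 X=103.80
t=3.14: D=18.85 A=0.00 Q=0.00 X=111.26
t=3.77: D=13.51 A=0.00 Q=0.00 X=116.61
t=4.39: D=9.73 A=0.00 Q=0.00 X=120.39
t=5.02: D=6.98 A=0.00 Q=0.00 X=123.15
t=5.65: D=5.00 A=0.00 Q=0.00 X=125.12
At T=5.65: D=5.00 A=0.00 Q=0.00 X=125.12; the largest is X.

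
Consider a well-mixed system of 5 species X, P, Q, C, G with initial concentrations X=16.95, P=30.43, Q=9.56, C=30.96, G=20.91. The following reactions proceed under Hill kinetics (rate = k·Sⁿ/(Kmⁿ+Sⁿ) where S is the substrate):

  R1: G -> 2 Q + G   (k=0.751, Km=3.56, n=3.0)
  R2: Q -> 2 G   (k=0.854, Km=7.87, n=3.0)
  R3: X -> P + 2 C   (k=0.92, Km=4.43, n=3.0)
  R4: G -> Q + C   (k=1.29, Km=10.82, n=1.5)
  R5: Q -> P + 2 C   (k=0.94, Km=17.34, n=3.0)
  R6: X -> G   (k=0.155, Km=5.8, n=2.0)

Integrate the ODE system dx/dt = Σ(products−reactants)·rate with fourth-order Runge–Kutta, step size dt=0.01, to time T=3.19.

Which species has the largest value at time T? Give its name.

RK4 with dt=0.01: 319 steps to T=3.19. Trajectory (selected grid times):
t=0.00: X=16.95 P=30.43 Q=9.56 C=30.96 G=20.91
t=0.35: X=16.59 P=30.80 Q=10.16 C=32.02 G=21.03
t=0.71: X=16.21 P=31.18 Q=10.76 C=33.14 G=21.17
t=1.06: X=15.85 P=31.57 Q=11.33 C=34.23 G=21.32
t=1.42: X=15.47 P=31.97 Q=11.90 C=35.38 G=21.50
t=1.77: X=15.11 P=32.37 Q=12.44 C=36.51 G=21.68
t=2.13: X=14.74 P=32.79 Q=12.97 C=37.69 G=21.88
t=2.48: X=14.38 P=33.20 Q=13.49 C=38.85 G=22.09
t=2.84: X=14.01 P=33.63 Q=14.00 C=40.07 G=22.31
t=3.19: X=13.65 P=34.06 Q=14.49 C=41.26 G=22.53
At T=3.19: X=13.65 P=34.06 Q=14.49 C=41.26 G=22.53; the largest is C.

Dominant species at T: C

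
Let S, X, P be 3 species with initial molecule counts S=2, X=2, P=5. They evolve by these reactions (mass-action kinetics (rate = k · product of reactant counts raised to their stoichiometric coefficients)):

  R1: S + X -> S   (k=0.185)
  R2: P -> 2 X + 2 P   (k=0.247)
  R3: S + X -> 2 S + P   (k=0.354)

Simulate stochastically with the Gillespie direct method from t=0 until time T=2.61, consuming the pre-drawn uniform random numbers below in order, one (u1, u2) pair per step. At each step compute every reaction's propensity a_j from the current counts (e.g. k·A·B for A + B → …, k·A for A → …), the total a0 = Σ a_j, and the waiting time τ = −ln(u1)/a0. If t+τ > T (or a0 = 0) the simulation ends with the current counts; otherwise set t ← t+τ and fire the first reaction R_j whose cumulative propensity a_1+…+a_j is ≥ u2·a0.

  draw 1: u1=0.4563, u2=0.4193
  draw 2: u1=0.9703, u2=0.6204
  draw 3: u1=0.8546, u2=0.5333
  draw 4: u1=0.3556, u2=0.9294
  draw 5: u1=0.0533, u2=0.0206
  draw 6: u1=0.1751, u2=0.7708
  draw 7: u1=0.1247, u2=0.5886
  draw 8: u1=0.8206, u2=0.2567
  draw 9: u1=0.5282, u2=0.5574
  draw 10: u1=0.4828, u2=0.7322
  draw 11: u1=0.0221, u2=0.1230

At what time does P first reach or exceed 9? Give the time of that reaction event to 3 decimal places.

t=0.000: S=2 X=2 P=5
Draw 1: a1=0.740, a2=1.235, a3=1.416, a0=3.391; τ=−ln(0.4563)/3.391=0.231 → t=0.231; u2·a0=0.4193·3.391=1.422; a1=0.740 < 1.422 ≤ a1+a2=1.975 → R2 fires; S=2 X=4 P=6
Draw 2: a1=1.480, a2=1.482, a3=2.832, a0=5.794; τ=−ln(0.9703)/5.794=0.005 → t=0.237; u2·a0=0.6204·5.794=3.595; a1+a2=2.962 < 3.595 ≤ a1+…+a3=5.794 → R3 fires; S=3 X=3 P=7
Draw 3: a1=1.665, a2=1.729, a3=3.186, a0=6.580; τ=−ln(0.8546)/6.580=0.024 → t=0.260; u2·a0=0.5333·6.580=3.509; a1+a2=3.394 < 3.509 ≤ a1+…+a3=6.580 → R3 fires; S=4 X=2 P=8
Draw 4: a1=1.480, a2=1.976, a3=2.832, a0=6.288; τ=−ln(0.3556)/6.288=0.164 → t=0.425; u2·a0=0.9294·6.288=5.844; a1+a2=3.456 < 5.844 ≤ a1+…+a3=6.288 → R3 fires; S=5 X=1 P=9
Draw 5: a1=0.925, a2=2.223, a3=1.770, a0=4.918; τ=−ln(0.0533)/4.918=0.596 → t=1.021; u2·a0=0.0206·4.918=0.101 ≤ a1=0.925 → R1 fires; S=5 X=0 P=9
Draw 6: a1=0.000, a2=2.223, a3=0.000, a0=2.223; τ=−ln(0.1751)/2.223=0.784 → t=1.805; u2·a0=0.7708·2.223=1.713; a1=0.000 < 1.713 ≤ a1+a2=2.223 → R2 fires; S=5 X=2 P=10
Draw 7: a1=1.850, a2=2.470, a3=3.540, a0=7.860; τ=−ln(0.1247)/7.860=0.265 → t=2.070; u2·a0=0.5886·7.860=4.626; a1+a2=4.320 < 4.626 ≤ a1+…+a3=7.860 → R3 fires; S=6 X=1 P=11
Draw 8: a1=1.110, a2=2.717, a3=2.124, a0=5.951; τ=−ln(0.8206)/5.951=0.033 → t=2.103; u2·a0=0.2567·5.951=1.528; a1=1.110 < 1.528 ≤ a1+a2=3.827 → R2 fires; S=6 X=3 P=12
Draw 9: a1=3.330, a2=2.964, a3=6.372, a0=12.666; τ=−ln(0.5282)/12.666=0.050 → t=2.153; u2·a0=0.5574·12.666=7.060; a1+a2=6.294 < 7.060 ≤ a1+…+a3=12.666 → R3 fires; S=7 X=2 P=13
Draw 10: a1=2.590, a2=3.211, a3=4.956, a0=10.757; τ=−ln(0.4828)/10.757=0.068 → t=2.221; u2·a0=0.7322·10.757=7.876; a1+a2=5.801 < 7.876 ≤ a1+…+a3=10.757 → R3 fires; S=8 X=1 P=14
Draw 11: a1=1.480, a2=3.458, a3=2.832, a0=7.770; τ=−ln(0.0221)/7.770=0.491 → t=2.712 > T=2.61: stop.
P first becomes ≥ 9 when it reaches 9 at the event at t=0.425.

Threshold first reached at t = 0.425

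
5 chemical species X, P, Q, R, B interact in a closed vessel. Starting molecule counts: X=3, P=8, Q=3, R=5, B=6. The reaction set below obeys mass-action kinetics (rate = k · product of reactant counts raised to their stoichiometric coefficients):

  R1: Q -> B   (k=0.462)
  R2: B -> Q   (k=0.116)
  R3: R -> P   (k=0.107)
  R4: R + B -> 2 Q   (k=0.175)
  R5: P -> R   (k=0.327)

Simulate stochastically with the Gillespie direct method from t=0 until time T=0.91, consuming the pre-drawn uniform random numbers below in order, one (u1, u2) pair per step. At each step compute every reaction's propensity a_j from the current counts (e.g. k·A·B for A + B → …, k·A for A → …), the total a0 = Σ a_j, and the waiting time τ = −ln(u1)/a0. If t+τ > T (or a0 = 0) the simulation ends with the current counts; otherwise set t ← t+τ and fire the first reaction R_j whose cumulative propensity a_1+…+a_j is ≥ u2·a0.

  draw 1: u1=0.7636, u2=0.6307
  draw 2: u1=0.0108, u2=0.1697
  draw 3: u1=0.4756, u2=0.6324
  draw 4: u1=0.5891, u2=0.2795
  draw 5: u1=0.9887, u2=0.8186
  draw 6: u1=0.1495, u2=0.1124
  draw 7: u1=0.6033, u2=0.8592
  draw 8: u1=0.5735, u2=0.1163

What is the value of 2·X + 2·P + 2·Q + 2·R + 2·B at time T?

Check how each reaction changes W = 2·X + 2·P + 2·Q + 2·R + 2·B (weight of products minus weight of reactants):
R1: Q -> B: (2·1) − (2·1) = 2 − 2 = 0
R2: B -> Q: (2·1) − (2·1) = 2 − 2 = 0
R3: R -> P: (2·1) − (2·1) = 2 − 2 = 0
R4: R + B -> 2 Q: (2·2) − (2·1 + 2·1) = 4 − 4 = 0
R5: P -> R: (2·1) − (2·1) = 2 − 2 = 0
Every reaction leaves W unchanged, so W is conserved and no simulation is needed: W(T) = W(0) = 2·3 + 2·8 + 2·3 + 2·5 + 2·6 = 50

Value at T = 50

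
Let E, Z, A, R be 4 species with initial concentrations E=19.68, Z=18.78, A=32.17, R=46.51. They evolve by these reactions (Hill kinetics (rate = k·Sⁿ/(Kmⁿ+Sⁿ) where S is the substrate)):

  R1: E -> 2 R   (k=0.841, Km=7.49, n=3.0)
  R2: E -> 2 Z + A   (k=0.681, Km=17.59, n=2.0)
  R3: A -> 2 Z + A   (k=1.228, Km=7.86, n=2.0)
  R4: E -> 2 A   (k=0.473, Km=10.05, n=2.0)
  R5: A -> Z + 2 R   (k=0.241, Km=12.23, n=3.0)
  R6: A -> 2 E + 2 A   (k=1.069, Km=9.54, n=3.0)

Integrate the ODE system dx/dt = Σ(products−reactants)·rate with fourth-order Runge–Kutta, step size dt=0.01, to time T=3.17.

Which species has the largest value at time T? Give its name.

Dominant species at T: R

RK4 with dt=0.01: 317 steps to T=3.17. Trajectory (selected grid times):
t=0.00: E=19.68 Z=18.78 A=32.17 R=46.51
t=0.35: E=19.87 Z=19.94 A=32.85 R=47.23
t=0.70: E=20.05 Z=21.10 A=33.53 R=47.95
t=1.06: E=20.24 Z=22.30 A=34.24 R=48.69
t=1.41: E=20.42 Z=23.47 A=34.93 R=49.41
t=1.76: E=20.61 Z=24.65 A=35.62 R=50.14
t=2.11: E=20.79 Z=25.82 A=36.31 R=50.86
t=2.47: E=20.97 Z=27.04 A=37.03 R=51.61
t=2.82: E=21.15 Z=28.23 A=37.72 R=52.33
t=3.17: E=21.33 Z=29.41 A=38.42 R=53.06
At T=3.17: E=21.33 Z=29.41 A=38.42 R=53.06; the largest is R.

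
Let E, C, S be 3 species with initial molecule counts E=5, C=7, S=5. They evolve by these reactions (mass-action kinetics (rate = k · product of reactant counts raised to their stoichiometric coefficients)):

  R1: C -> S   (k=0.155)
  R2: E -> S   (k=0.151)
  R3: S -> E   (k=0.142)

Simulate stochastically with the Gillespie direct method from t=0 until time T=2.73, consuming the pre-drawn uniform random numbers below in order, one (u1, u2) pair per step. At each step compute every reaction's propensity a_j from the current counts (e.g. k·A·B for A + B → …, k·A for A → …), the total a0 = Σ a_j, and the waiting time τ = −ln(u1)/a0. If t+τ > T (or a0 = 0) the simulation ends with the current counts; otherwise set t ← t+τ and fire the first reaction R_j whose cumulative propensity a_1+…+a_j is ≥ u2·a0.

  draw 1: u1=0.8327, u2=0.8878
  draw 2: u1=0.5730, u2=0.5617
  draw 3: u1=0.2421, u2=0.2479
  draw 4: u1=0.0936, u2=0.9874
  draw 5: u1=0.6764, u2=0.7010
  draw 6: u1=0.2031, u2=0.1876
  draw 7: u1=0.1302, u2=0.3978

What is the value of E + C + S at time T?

Value at T = 17

Check how each reaction changes W = E + C + S (weight of products minus weight of reactants):
R1: C -> S: (1·1) − (1·1) = 1 − 1 = 0
R2: E -> S: (1·1) − (1·1) = 1 − 1 = 0
R3: S -> E: (1·1) − (1·1) = 1 − 1 = 0
Every reaction leaves W unchanged, so W is conserved and no simulation is needed: W(T) = W(0) = 5 + 7 + 5 = 17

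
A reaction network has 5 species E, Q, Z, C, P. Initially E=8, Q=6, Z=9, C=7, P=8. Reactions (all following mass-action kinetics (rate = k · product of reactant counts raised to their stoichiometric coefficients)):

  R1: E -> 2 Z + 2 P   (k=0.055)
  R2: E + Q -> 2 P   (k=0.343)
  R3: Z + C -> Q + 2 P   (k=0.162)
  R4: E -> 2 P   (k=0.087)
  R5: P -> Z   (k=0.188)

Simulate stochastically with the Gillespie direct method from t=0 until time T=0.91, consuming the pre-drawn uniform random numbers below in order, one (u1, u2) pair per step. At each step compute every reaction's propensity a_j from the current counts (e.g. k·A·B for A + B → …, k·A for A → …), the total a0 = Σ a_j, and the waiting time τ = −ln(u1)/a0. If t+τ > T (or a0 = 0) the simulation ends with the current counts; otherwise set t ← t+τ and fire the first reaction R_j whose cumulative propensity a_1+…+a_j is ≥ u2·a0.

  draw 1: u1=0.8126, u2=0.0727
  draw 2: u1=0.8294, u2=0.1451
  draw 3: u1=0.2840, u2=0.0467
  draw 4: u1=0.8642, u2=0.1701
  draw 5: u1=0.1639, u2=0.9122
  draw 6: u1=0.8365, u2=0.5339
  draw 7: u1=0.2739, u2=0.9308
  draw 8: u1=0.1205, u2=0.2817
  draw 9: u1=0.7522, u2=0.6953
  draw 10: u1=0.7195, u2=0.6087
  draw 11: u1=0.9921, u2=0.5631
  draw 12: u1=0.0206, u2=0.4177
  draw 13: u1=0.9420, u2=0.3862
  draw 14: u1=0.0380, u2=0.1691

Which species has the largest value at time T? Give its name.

Dominant species at T: P

t=0.000: E=8 Q=6 Z=9 C=7 P=8
Draw 1: a1=0.440, a2=16.464, a3=10.206, a4=0.696, a5=1.504, a0=29.310; τ=−ln(0.8126)/29.310=0.007 → t=0.007; u2·a0=0.0727·29.310=2.131; a1=0.440 < 2.131 ≤ a1+a2=16.904 → R2 fires; E=7 Q=5 Z=9 C=7 P=10
Draw 2: a1=0.385, a2=12.005, a3=10.206, a4=0.609, a5=1.880, a0=25.085; τ=−ln(0.8294)/25.085=0.007 → t=0.015; u2·a0=0.1451·25.085=3.640; a1=0.385 < 3.640 ≤ a1+a2=12.390 → R2 fires; E=6 Q=4 Z=9 C=7 P=12
Draw 3: a1=0.330, a2=8.232, a3=10.206, a4=0.522, a5=2.256, a0=21.546; τ=−ln(0.2840)/21.546=0.058 → t=0.073; u2·a0=0.0467·21.546=1.006; a1=0.330 < 1.006 ≤ a1+a2=8.562 → R2 fires; E=5 Q=3 Z=9 C=7 P=14
Draw 4: a1=0.275, a2=5.145, a3=10.206, a4=0.435, a5=2.632, a0=18.693; τ=−ln(0.8642)/18.693=0.008 → t=0.081; u2·a0=0.1701·18.693=3.180; a1=0.275 < 3.180 ≤ a1+a2=5.420 → R2 fires; E=4 Q=2 Z=9 C=7 P=16
Draw 5: a1=0.220, a2=2.744, a3=10.206, a4=0.348, a5=3.008, a0=16.526; τ=−ln(0.1639)/16.526=0.109 → t=0.190; u2·a0=0.9122·16.526=15.075; a1+…+a4=13.518 < 15.075 ≤ a1+…+a5=16.526 → R5 fires; E=4 Q=2 Z=10 C=7 P=15
Draw 6: a1=0.220, a2=2.744, a3=11.340, a4=0.348, a5=2.820, a0=17.472; τ=−ln(0.8365)/17.472=0.010 → t=0.200; u2·a0=0.5339·17.472=9.328; a1+a2=2.964 < 9.328 ≤ a1+…+a3=14.304 → R3 fires; E=4 Q=3 Z=9 C=6 P=17
Draw 7: a1=0.220, a2=4.116, a3=8.748, a4=0.348, a5=3.196, a0=16.628; τ=−ln(0.2739)/16.628=0.078 → t=0.278; u2·a0=0.9308·16.628=15.477; a1+…+a4=13.432 < 15.477 ≤ a1+…+a5=16.628 → R5 fires; E=4 Q=3 Z=10 C=6 P=16
Draw 8: a1=0.220, a2=4.116, a3=9.720, a4=0.348, a5=3.008, a0=17.412; τ=−ln(0.1205)/17.412=0.122 → t=0.400; u2·a0=0.2817·17.412=4.905; a1+a2=4.336 < 4.905 ≤ a1+…+a3=14.056 → R3 fires; E=4 Q=4 Z=9 C=5 P=18
Draw 9: a1=0.220, a2=5.488, a3=7.290, a4=0.348, a5=3.384, a0=16.730; τ=−ln(0.7522)/16.730=0.017 → t=0.417; u2·a0=0.6953·16.730=11.632; a1+a2=5.708 < 11.632 ≤ a1+…+a3=12.998 → R3 fires; E=4 Q=5 Z=8 C=4 P=20
Draw 10: a1=0.220, a2=6.860, a3=5.184, a4=0.348, a5=3.760, a0=16.372; τ=−ln(0.7195)/16.372=0.020 → t=0.437; u2·a0=0.6087·16.372=9.966; a1+a2=7.080 < 9.966 ≤ a1+…+a3=12.264 → R3 fires; E=4 Q=6 Z=7 C=3 P=22
Draw 11: a1=0.220, a2=8.232, a3=3.402, a4=0.348, a5=4.136, a0=16.338; τ=−ln(0.9921)/16.338=0.000 → t=0.437; u2·a0=0.5631·16.338=9.200; a1+a2=8.452 < 9.200 ≤ a1+…+a3=11.854 → R3 fires; E=4 Q=7 Z=6 C=2 P=24
Draw 12: a1=0.220, a2=9.604, a3=1.944, a4=0.348, a5=4.512, a0=16.628; τ=−ln(0.0206)/16.628=0.233 → t=0.671; u2·a0=0.4177·16.628=6.946; a1=0.220 < 6.946 ≤ a1+a2=9.824 → R2 fires; E=3 Q=6 Z=6 C=2 P=26
Draw 13: a1=0.165, a2=6.174, a3=1.944, a4=0.261, a5=4.888, a0=13.432; τ=−ln(0.9420)/13.432=0.004 → t=0.675; u2·a0=0.3862·13.432=5.187; a1=0.165 < 5.187 ≤ a1+a2=6.339 → R2 fires; E=2 Q=5 Z=6 C=2 P=28
Draw 14: a1=0.110, a2=3.430, a3=1.944, a4=0.174, a5=5.264, a0=10.922; τ=−ln(0.0380)/10.922=0.299 → t=0.975 > T=0.91: stop.
At T=0.91: E=2 Q=5 Z=6 C=2 P=28; the largest is P.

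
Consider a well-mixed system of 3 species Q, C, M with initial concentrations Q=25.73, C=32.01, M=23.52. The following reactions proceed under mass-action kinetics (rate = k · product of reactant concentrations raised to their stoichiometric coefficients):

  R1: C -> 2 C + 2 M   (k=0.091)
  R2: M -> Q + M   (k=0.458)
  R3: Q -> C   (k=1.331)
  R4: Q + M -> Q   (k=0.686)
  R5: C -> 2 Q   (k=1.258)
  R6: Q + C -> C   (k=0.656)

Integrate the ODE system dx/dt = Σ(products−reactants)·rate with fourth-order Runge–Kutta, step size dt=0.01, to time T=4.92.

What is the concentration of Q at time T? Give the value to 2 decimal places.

Q at T = 2.36

RK4 with dt=0.01: 492 steps to T=4.92. Trajectory (selected grid times):
t=0.00: Q=25.73 C=32.01 M=23.52
t=0.55: Q=3.64 C=19.62 M=4.12
t=1.09: Q=3.43 C=12.32 M=1.93
t=1.64: Q=3.21 C=8.27 M=1.11
t=2.19: Q=3.00 C=6.03 M=0.75
t=2.73: Q=2.82 C=4.76 M=0.57
t=3.28: Q=2.66 C=3.98 M=0.47
t=3.83: Q=2.53 C=3.49 M=0.41
t=4.37: Q=2.44 C=3.18 M=0.38
t=4.92: Q=2.36 C=2.97 M=0.35
Read off Q at T=4.92: 2.36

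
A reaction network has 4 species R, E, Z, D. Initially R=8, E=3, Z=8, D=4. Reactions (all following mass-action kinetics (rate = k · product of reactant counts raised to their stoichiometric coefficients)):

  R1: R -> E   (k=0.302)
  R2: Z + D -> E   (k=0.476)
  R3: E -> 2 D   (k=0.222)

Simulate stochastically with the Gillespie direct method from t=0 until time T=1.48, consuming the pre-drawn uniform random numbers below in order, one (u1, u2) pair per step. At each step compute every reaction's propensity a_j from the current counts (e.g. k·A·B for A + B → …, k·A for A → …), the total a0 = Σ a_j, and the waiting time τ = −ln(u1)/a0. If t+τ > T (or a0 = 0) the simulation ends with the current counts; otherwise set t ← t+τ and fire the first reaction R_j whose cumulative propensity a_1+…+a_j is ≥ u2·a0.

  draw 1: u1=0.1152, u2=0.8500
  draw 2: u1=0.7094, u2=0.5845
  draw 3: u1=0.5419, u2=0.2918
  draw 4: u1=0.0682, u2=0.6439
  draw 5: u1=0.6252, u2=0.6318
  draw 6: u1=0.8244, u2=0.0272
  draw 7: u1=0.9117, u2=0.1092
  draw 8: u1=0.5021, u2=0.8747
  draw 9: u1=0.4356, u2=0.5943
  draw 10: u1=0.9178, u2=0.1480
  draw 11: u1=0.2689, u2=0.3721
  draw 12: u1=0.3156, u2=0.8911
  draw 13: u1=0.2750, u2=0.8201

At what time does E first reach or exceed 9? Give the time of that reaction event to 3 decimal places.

t=0.000: R=8 E=3 Z=8 D=4
Draw 1: a1=2.416, a2=15.232, a3=0.666, a0=18.314; τ=−ln(0.1152)/18.314=0.118 → t=0.118; u2·a0=0.8500·18.314=15.567; a1=2.416 < 15.567 ≤ a1+a2=17.648 → R2 fires; R=8 E=4 Z=7 D=3
Draw 2: a1=2.416, a2=9.996, a3=0.888, a0=13.300; τ=−ln(0.7094)/13.300=0.026 → t=0.144; u2·a0=0.5845·13.300=7.774; a1=2.416 < 7.774 ≤ a1+a2=12.412 → R2 fires; R=8 E=5 Z=6 D=2
Draw 3: a1=2.416, a2=5.712, a3=1.110, a0=9.238; τ=−ln(0.5419)/9.238=0.066 → t=0.210; u2·a0=0.2918·9.238=2.696; a1=2.416 < 2.696 ≤ a1+a2=8.128 → R2 fires; R=8 E=6 Z=5 D=1
Draw 4: a1=2.416, a2=2.380, a3=1.332, a0=6.128; τ=−ln(0.0682)/6.128=0.438 → t=0.648; u2·a0=0.6439·6.128=3.946; a1=2.416 < 3.946 ≤ a1+a2=4.796 → R2 fires; R=8 E=7 Z=4 D=0
Draw 5: a1=2.416, a2=0.000, a3=1.554, a0=3.970; τ=−ln(0.6252)/3.970=0.118 → t=0.767; u2·a0=0.6318·3.970=2.508; a1+a2=2.416 < 2.508 ≤ a1+…+a3=3.970 → R3 fires; R=8 E=6 Z=4 D=2
Draw 6: a1=2.416, a2=3.808, a3=1.332, a0=7.556; τ=−ln(0.8244)/7.556=0.026 → t=0.792; u2·a0=0.0272·7.556=0.206 ≤ a1=2.416 → R1 fires; R=7 E=7 Z=4 D=2
Draw 7: a1=2.114, a2=3.808, a3=1.554, a0=7.476; τ=−ln(0.9117)/7.476=0.012 → t=0.805; u2·a0=0.1092·7.476=0.816 ≤ a1=2.114 → R1 fires; R=6 E=8 Z=4 D=2
Draw 8: a1=1.812, a2=3.808, a3=1.776, a0=7.396; τ=−ln(0.5021)/7.396=0.093 → t=0.898; u2·a0=0.8747·7.396=6.469; a1+a2=5.620 < 6.469 ≤ a1+…+a3=7.396 → R3 fires; R=6 E=7 Z=4 D=4
Draw 9: a1=1.812, a2=7.616, a3=1.554, a0=10.982; τ=−ln(0.4356)/10.982=0.076 → t=0.973; u2·a0=0.5943·10.982=6.527; a1=1.812 < 6.527 ≤ a1+a2=9.428 → R2 fires; R=6 E=8 Z=3 D=3
Draw 10: a1=1.812, a2=4.284, a3=1.776, a0=7.872; τ=−ln(0.9178)/7.872=0.011 → t=0.984; u2·a0=0.1480·7.872=1.165 ≤ a1=1.812 → R1 fires; R=5 E=9 Z=3 D=3
Draw 11: a1=1.510, a2=4.284, a3=1.998, a0=7.792; τ=−ln(0.2689)/7.792=0.169 → t=1.153; u2·a0=0.3721·7.792=2.899; a1=1.510 < 2.899 ≤ a1+a2=5.794 → R2 fires; R=5 E=10 Z=2 D=2
Draw 12: a1=1.510, a2=1.904, a3=2.220, a0=5.634; τ=−ln(0.3156)/5.634=0.205 → t=1.358; u2·a0=0.8911·5.634=5.020; a1+a2=3.414 < 5.020 ≤ a1+…+a3=5.634 → R3 fires; R=5 E=9 Z=2 D=4
Draw 13: a1=1.510, a2=3.808, a3=1.998, a0=7.316; τ=−ln(0.2750)/7.316=0.176 → t=1.534 > T=1.48: stop.
E first becomes ≥ 9 when it reaches 9 at the event at t=0.984.

Threshold first reached at t = 0.984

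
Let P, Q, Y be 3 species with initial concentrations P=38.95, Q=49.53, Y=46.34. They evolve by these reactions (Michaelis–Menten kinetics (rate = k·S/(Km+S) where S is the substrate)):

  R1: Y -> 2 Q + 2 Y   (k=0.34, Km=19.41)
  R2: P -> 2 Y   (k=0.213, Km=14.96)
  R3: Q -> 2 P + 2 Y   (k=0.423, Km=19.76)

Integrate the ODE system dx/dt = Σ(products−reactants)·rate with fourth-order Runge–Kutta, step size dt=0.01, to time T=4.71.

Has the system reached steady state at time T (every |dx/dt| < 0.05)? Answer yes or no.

RK4 with dt=0.01: 471 steps to T=4.71. Trajectory (selected grid times):
t=0.00: P=38.95 Q=49.53 Y=46.34
t=0.52: P=39.18 Q=49.62 Y=46.94
t=1.05: P=39.42 Q=49.72 Y=47.55
t=1.57: P=39.66 Q=49.81 Y=48.15
t=2.09: P=39.89 Q=49.91 Y=48.76
t=2.62: P=40.13 Q=50.00 Y=49.37
t=3.14: P=40.37 Q=50.10 Y=49.97
t=3.66: P=40.60 Q=50.20 Y=50.58
t=4.19: P=40.84 Q=50.30 Y=51.20
t=4.71: P=41.08 Q=50.40 Y=51.80
Rates at T: R1=0.2473, R2=0.1561, R3=0.3039
dx/dt at T (Σ net stoichiometry × rate): P=+0.4516, Q=+0.1908, Y=+1.1673
Largest |dx/dt| is |+1.1673| (Y) ≥ 0.05 → not steady.

Steady state at T: no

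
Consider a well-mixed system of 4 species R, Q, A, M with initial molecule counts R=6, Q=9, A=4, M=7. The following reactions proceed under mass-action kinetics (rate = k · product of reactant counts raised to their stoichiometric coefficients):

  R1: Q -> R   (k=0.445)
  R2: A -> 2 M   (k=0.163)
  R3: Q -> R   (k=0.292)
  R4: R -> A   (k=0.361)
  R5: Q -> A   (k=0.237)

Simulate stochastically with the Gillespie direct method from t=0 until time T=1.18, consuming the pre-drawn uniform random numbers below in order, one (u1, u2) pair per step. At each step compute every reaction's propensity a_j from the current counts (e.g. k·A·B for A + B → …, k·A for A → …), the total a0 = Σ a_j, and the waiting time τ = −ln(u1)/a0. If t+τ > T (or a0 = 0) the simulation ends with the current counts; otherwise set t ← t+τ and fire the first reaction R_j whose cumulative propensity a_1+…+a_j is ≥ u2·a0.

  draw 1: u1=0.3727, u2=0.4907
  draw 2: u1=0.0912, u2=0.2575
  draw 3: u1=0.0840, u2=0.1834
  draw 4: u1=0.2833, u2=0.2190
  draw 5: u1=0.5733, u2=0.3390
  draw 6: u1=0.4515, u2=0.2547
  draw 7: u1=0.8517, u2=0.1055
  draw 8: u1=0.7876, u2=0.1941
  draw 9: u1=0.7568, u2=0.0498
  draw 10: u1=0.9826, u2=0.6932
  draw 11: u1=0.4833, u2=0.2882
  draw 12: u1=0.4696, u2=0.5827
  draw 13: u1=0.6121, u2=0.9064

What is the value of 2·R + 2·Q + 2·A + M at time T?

Check how each reaction changes W = 2·R + 2·Q + 2·A + M (weight of products minus weight of reactants):
R1: Q -> R: (2·1) − (2·1) = 2 − 2 = 0
R2: A -> 2 M: (1·2) − (2·1) = 2 − 2 = 0
R3: Q -> R: (2·1) − (2·1) = 2 − 2 = 0
R4: R -> A: (2·1) − (2·1) = 2 − 2 = 0
R5: Q -> A: (2·1) − (2·1) = 2 − 2 = 0
Every reaction leaves W unchanged, so W is conserved and no simulation is needed: W(T) = W(0) = 2·6 + 2·9 + 2·4 + 7 = 45

Value at T = 45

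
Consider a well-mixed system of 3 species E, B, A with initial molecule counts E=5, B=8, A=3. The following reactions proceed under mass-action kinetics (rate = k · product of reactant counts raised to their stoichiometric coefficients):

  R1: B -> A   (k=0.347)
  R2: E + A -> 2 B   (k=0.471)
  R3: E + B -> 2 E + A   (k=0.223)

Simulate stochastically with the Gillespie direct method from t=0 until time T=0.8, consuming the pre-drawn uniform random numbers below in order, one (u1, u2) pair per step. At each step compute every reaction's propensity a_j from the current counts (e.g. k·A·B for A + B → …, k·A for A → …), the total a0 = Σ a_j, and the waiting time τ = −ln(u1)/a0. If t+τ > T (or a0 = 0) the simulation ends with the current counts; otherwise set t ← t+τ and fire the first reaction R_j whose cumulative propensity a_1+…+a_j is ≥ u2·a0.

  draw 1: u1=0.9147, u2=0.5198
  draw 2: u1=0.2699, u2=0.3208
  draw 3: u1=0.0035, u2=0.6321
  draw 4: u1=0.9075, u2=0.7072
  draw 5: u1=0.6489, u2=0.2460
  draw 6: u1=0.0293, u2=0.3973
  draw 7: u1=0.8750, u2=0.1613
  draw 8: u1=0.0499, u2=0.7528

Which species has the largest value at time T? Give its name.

t=0.000: E=5 B=8 A=3
Draw 1: a1=2.776, a2=7.065, a3=8.920, a0=18.761; τ=−ln(0.9147)/18.761=0.005 → t=0.005; u2·a0=0.5198·18.761=9.752; a1=2.776 < 9.752 ≤ a1+a2=9.841 → R2 fires; E=4 B=10 A=2
Draw 2: a1=3.470, a2=3.768, a3=8.920, a0=16.158; τ=−ln(0.2699)/16.158=0.081 → t=0.086; u2·a0=0.3208·16.158=5.183; a1=3.470 < 5.183 ≤ a1+a2=7.238 → R2 fires; E=3 B=12 A=1
Draw 3: a1=4.164, a2=1.413, a3=8.028, a0=13.605; τ=−ln(0.0035)/13.605=0.416 → t=0.501; u2·a0=0.6321·13.605=8.600; a1+a2=5.577 < 8.600 ≤ a1+…+a3=13.605 → R3 fires; E=4 B=11 A=2
Draw 4: a1=3.817, a2=3.768, a3=9.812, a0=17.397; τ=−ln(0.9075)/17.397=0.006 → t=0.507; u2·a0=0.7072·17.397=12.303; a1+a2=7.585 < 12.303 ≤ a1+…+a3=17.397 → R3 fires; E=5 B=10 A=3
Draw 5: a1=3.470, a2=7.065, a3=11.150, a0=21.685; τ=−ln(0.6489)/21.685=0.020 → t=0.527; u2·a0=0.2460·21.685=5.335; a1=3.470 < 5.335 ≤ a1+a2=10.535 → R2 fires; E=4 B=12 A=2
Draw 6: a1=4.164, a2=3.768, a3=10.704, a0=18.636; τ=−ln(0.0293)/18.636=0.189 → t=0.716; u2·a0=0.3973·18.636=7.404; a1=4.164 < 7.404 ≤ a1+a2=7.932 → R2 fires; E=3 B=14 A=1
Draw 7: a1=4.858, a2=1.413, a3=9.366, a0=15.637; τ=−ln(0.8750)/15.637=0.009 → t=0.725; u2·a0=0.1613·15.637=2.522 ≤ a1=4.858 → R1 fires; E=3 B=13 A=2
Draw 8: a1=4.511, a2=2.826, a3=8.697, a0=16.034; τ=−ln(0.0499)/16.034=0.187 → t=0.912 > T=0.8: stop.
At T=0.8: E=3 B=13 A=2; the largest is B.

Dominant species at T: B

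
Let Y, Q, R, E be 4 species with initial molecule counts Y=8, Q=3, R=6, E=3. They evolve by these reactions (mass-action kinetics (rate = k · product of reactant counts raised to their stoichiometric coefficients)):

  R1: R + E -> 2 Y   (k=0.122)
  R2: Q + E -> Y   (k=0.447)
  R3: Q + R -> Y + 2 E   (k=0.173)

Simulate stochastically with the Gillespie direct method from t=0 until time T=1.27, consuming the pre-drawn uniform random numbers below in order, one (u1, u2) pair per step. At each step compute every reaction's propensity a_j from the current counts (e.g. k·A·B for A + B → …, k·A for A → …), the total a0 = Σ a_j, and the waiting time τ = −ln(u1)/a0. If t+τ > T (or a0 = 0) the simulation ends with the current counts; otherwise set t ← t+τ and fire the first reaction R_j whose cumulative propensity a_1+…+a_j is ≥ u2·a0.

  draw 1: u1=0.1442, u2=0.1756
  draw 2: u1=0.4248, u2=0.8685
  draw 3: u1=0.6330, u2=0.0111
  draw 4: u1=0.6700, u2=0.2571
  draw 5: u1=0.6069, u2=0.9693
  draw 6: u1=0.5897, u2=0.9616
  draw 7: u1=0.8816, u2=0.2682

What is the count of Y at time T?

t=0.000: Y=8 Q=3 R=6 E=3
Draw 1: a1=2.196, a2=4.023, a3=3.114, a0=9.333; τ=−ln(0.1442)/9.333=0.207 → t=0.207; u2·a0=0.1756·9.333=1.639 ≤ a1=2.196 → R1 fires; Y=10 Q=3 R=5 E=2
Draw 2: a1=1.220, a2=2.682, a3=2.595, a0=6.497; τ=−ln(0.4248)/6.497=0.132 → t=0.339; u2·a0=0.8685·6.497=5.643; a1+a2=3.902 < 5.643 ≤ a1+…+a3=6.497 → R3 fires; Y=11 Q=2 R=4 E=4
Draw 3: a1=1.952, a2=3.576, a3=1.384, a0=6.912; τ=−ln(0.6330)/6.912=0.066 → t=0.405; u2·a0=0.0111·6.912=0.077 ≤ a1=1.952 → R1 fires; Y=13 Q=2 R=3 E=3
Draw 4: a1=1.098, a2=2.682, a3=1.038, a0=4.818; τ=−ln(0.6700)/4.818=0.083 → t=0.489; u2·a0=0.2571·4.818=1.239; a1=1.098 < 1.239 ≤ a1+a2=3.780 → R2 fires; Y=14 Q=1 R=3 E=2
Draw 5: a1=0.732, a2=0.894, a3=0.519, a0=2.145; τ=−ln(0.6069)/2.145=0.233 → t=0.721; u2·a0=0.9693·2.145=2.079; a1+a2=1.626 < 2.079 ≤ a1+…+a3=2.145 → R3 fires; Y=15 Q=0 R=2 E=4
Draw 6: a1=0.976, a2=0.000, a3=0.000, a0=0.976; τ=−ln(0.5897)/0.976=0.541 → t=1.262; u2·a0=0.9616·0.976=0.939 ≤ a1=0.976 → R1 fires; Y=17 Q=0 R=1 E=3
Draw 7: a1=0.366, a2=0.000, a3=0.000, a0=0.366; τ=−ln(0.8816)/0.366=0.344 → t=1.607 > T=1.27: stop.
Read off Y at T=1.27: 17

Y at T = 17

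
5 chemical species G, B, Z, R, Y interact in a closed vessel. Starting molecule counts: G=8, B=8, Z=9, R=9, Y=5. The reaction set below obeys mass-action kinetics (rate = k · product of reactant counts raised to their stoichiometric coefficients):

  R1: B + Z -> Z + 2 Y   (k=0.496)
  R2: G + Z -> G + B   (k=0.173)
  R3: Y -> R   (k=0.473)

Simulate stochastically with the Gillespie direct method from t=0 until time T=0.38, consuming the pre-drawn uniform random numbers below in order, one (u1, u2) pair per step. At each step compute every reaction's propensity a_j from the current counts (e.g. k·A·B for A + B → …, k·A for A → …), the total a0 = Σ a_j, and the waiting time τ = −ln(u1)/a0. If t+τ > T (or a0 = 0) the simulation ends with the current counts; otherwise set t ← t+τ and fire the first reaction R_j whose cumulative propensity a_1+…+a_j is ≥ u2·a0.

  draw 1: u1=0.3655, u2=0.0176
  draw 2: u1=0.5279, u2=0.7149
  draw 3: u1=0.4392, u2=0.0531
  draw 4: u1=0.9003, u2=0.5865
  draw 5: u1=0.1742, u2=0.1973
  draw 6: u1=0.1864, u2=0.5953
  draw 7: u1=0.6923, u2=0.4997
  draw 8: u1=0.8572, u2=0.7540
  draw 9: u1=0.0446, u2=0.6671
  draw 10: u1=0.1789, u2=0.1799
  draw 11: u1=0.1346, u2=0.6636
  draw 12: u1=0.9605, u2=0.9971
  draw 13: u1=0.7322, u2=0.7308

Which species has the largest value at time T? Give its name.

Dominant species at T: Y

t=0.000: G=8 B=8 Z=9 R=9 Y=5
Draw 1: a1=35.712, a2=12.456, a3=2.365, a0=50.533; τ=−ln(0.3655)/50.533=0.020 → t=0.020; u2·a0=0.0176·50.533=0.889 ≤ a1=35.712 → R1 fires; G=8 B=7 Z=9 R=9 Y=7
Draw 2: a1=31.248, a2=12.456, a3=3.311, a0=47.015; τ=−ln(0.5279)/47.015=0.014 → t=0.034; u2·a0=0.7149·47.015=33.611; a1=31.248 < 33.611 ≤ a1+a2=43.704 → R2 fires; G=8 B=8 Z=8 R=9 Y=7
Draw 3: a1=31.744, a2=11.072, a3=3.311, a0=46.127; τ=−ln(0.4392)/46.127=0.018 → t=0.051; u2·a0=0.0531·46.127=2.449 ≤ a1=31.744 → R1 fires; G=8 B=7 Z=8 R=9 Y=9
Draw 4: a1=27.776, a2=11.072, a3=4.257, a0=43.105; τ=−ln(0.9003)/43.105=0.002 → t=0.054; u2·a0=0.5865·43.105=25.281 ≤ a1=27.776 → R1 fires; G=8 B=6 Z=8 R=9 Y=11
Draw 5: a1=23.808, a2=11.072, a3=5.203, a0=40.083; τ=−ln(0.1742)/40.083=0.044 → t=0.097; u2·a0=0.1973·40.083=7.908 ≤ a1=23.808 → R1 fires; G=8 B=5 Z=8 R=9 Y=13
Draw 6: a1=19.840, a2=11.072, a3=6.149, a0=37.061; τ=−ln(0.1864)/37.061=0.045 → t=0.143; u2·a0=0.5953·37.061=22.062; a1=19.840 < 22.062 ≤ a1+a2=30.912 → R2 fires; G=8 B=6 Z=7 R=9 Y=13
Draw 7: a1=20.832, a2=9.688, a3=6.149, a0=36.669; τ=−ln(0.6923)/36.669=0.010 → t=0.153; u2·a0=0.4997·36.669=18.323 ≤ a1=20.832 → R1 fires; G=8 B=5 Z=7 R=9 Y=15
Draw 8: a1=17.360, a2=9.688, a3=7.095, a0=34.143; τ=−ln(0.8572)/34.143=0.005 → t=0.157; u2·a0=0.7540·34.143=25.744; a1=17.360 < 25.744 ≤ a1+a2=27.048 → R2 fires; G=8 B=6 Z=6 R=9 Y=15
Draw 9: a1=17.856, a2=8.304, a3=7.095, a0=33.255; τ=−ln(0.0446)/33.255=0.094 → t=0.251; u2·a0=0.6671·33.255=22.184; a1=17.856 < 22.184 ≤ a1+a2=26.160 → R2 fires; G=8 B=7 Z=5 R=9 Y=15
Draw 10: a1=17.360, a2=6.920, a3=7.095, a0=31.375; τ=−ln(0.1789)/31.375=0.055 → t=0.306; u2·a0=0.1799·31.375=5.644 ≤ a1=17.360 → R1 fires; G=8 B=6 Z=5 R=9 Y=17
Draw 11: a1=14.880, a2=6.920, a3=8.041, a0=29.841; τ=−ln(0.1346)/29.841=0.067 → t=0.373; u2·a0=0.6636·29.841=19.802; a1=14.880 < 19.802 ≤ a1+a2=21.800 → R2 fires; G=8 B=7 Z=4 R=9 Y=17
Draw 12: a1=13.888, a2=5.536, a3=8.041, a0=27.465; τ=−ln(0.9605)/27.465=0.001 → t=0.374; u2·a0=0.9971·27.465=27.385; a1+a2=19.424 < 27.385 ≤ a1+…+a3=27.465 → R3 fires; G=8 B=7 Z=4 R=10 Y=16
Draw 13: a1=13.888, a2=5.536, a3=7.568, a0=26.992; τ=−ln(0.7322)/26.992=0.012 → t=0.386 > T=0.38: stop.
At T=0.38: G=8 B=7 Z=4 R=10 Y=16; the largest is Y.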